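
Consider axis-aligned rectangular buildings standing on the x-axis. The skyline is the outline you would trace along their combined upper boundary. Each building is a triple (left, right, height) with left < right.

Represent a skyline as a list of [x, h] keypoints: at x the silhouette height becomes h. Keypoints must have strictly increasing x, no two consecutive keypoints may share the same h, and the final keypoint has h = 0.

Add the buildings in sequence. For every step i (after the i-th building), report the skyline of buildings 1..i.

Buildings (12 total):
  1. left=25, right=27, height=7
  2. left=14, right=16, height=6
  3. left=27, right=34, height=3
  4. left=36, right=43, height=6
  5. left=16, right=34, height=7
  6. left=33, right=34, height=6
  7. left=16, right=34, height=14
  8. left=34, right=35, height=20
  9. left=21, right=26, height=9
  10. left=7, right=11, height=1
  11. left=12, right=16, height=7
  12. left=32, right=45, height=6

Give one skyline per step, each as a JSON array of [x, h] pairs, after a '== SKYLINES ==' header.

== SKYLINES ==
[[25,7],[27,0]]
[[14,6],[16,0],[25,7],[27,0]]
[[14,6],[16,0],[25,7],[27,3],[34,0]]
[[14,6],[16,0],[25,7],[27,3],[34,0],[36,6],[43,0]]
[[14,6],[16,7],[34,0],[36,6],[43,0]]
[[14,6],[16,7],[34,0],[36,6],[43,0]]
[[14,6],[16,14],[34,0],[36,6],[43,0]]
[[14,6],[16,14],[34,20],[35,0],[36,6],[43,0]]
[[14,6],[16,14],[34,20],[35,0],[36,6],[43,0]]
[[7,1],[11,0],[14,6],[16,14],[34,20],[35,0],[36,6],[43,0]]
[[7,1],[11,0],[12,7],[16,14],[34,20],[35,0],[36,6],[43,0]]
[[7,1],[11,0],[12,7],[16,14],[34,20],[35,6],[45,0]]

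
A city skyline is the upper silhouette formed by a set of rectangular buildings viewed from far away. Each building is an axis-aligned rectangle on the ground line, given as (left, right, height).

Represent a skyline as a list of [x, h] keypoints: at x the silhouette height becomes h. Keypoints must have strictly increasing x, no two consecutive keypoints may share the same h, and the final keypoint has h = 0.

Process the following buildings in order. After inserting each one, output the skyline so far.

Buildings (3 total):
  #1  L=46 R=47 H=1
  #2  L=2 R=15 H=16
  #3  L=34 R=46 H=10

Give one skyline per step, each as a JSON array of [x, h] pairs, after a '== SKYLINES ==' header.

== SKYLINES ==
[[46,1],[47,0]]
[[2,16],[15,0],[46,1],[47,0]]
[[2,16],[15,0],[34,10],[46,1],[47,0]]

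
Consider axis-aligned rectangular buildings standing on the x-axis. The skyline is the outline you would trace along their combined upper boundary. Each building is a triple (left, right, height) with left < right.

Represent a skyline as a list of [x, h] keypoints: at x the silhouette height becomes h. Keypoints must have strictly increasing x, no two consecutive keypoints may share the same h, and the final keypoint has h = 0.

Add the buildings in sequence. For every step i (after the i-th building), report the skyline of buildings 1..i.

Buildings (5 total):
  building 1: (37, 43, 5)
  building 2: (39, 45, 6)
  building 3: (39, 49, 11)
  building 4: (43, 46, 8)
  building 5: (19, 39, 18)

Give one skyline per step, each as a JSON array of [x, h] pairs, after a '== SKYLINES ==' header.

== SKYLINES ==
[[37,5],[43,0]]
[[37,5],[39,6],[45,0]]
[[37,5],[39,11],[49,0]]
[[37,5],[39,11],[49,0]]
[[19,18],[39,11],[49,0]]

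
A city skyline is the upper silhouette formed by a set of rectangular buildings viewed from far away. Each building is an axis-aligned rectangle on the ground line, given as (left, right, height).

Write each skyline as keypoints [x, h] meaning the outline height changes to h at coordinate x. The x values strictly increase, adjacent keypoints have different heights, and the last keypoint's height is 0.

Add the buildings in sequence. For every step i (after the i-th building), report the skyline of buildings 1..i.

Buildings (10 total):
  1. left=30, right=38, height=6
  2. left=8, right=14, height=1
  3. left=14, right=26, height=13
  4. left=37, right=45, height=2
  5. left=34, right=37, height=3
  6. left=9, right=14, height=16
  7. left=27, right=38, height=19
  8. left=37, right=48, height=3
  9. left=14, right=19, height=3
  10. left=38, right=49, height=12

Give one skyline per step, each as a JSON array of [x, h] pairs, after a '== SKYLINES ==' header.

== SKYLINES ==
[[30,6],[38,0]]
[[8,1],[14,0],[30,6],[38,0]]
[[8,1],[14,13],[26,0],[30,6],[38,0]]
[[8,1],[14,13],[26,0],[30,6],[38,2],[45,0]]
[[8,1],[14,13],[26,0],[30,6],[38,2],[45,0]]
[[8,1],[9,16],[14,13],[26,0],[30,6],[38,2],[45,0]]
[[8,1],[9,16],[14,13],[26,0],[27,19],[38,2],[45,0]]
[[8,1],[9,16],[14,13],[26,0],[27,19],[38,3],[48,0]]
[[8,1],[9,16],[14,13],[26,0],[27,19],[38,3],[48,0]]
[[8,1],[9,16],[14,13],[26,0],[27,19],[38,12],[49,0]]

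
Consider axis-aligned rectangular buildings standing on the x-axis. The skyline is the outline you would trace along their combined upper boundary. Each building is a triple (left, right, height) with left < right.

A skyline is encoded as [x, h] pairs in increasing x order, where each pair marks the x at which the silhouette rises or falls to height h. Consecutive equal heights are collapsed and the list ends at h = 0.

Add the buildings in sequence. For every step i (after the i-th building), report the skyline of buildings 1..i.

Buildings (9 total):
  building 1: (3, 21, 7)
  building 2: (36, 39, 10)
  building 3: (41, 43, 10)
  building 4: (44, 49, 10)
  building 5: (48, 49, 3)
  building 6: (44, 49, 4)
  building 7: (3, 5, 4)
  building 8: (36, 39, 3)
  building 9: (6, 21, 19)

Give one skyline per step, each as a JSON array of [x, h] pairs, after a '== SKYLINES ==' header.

== SKYLINES ==
[[3,7],[21,0]]
[[3,7],[21,0],[36,10],[39,0]]
[[3,7],[21,0],[36,10],[39,0],[41,10],[43,0]]
[[3,7],[21,0],[36,10],[39,0],[41,10],[43,0],[44,10],[49,0]]
[[3,7],[21,0],[36,10],[39,0],[41,10],[43,0],[44,10],[49,0]]
[[3,7],[21,0],[36,10],[39,0],[41,10],[43,0],[44,10],[49,0]]
[[3,7],[21,0],[36,10],[39,0],[41,10],[43,0],[44,10],[49,0]]
[[3,7],[21,0],[36,10],[39,0],[41,10],[43,0],[44,10],[49,0]]
[[3,7],[6,19],[21,0],[36,10],[39,0],[41,10],[43,0],[44,10],[49,0]]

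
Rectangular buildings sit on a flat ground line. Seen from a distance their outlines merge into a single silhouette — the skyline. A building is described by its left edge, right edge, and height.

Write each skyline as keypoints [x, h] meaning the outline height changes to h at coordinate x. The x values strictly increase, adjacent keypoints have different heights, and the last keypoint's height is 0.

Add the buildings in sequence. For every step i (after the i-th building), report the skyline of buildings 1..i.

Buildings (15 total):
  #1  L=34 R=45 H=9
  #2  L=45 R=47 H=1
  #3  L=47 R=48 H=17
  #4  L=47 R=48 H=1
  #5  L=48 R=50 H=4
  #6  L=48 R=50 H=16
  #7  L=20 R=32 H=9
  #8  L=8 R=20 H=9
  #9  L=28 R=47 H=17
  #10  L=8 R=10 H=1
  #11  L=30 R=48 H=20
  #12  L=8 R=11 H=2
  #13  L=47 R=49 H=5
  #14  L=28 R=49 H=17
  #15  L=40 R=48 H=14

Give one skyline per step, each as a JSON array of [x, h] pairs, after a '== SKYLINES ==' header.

== SKYLINES ==
[[34,9],[45,0]]
[[34,9],[45,1],[47,0]]
[[34,9],[45,1],[47,17],[48,0]]
[[34,9],[45,1],[47,17],[48,0]]
[[34,9],[45,1],[47,17],[48,4],[50,0]]
[[34,9],[45,1],[47,17],[48,16],[50,0]]
[[20,9],[32,0],[34,9],[45,1],[47,17],[48,16],[50,0]]
[[8,9],[32,0],[34,9],[45,1],[47,17],[48,16],[50,0]]
[[8,9],[28,17],[48,16],[50,0]]
[[8,9],[28,17],[48,16],[50,0]]
[[8,9],[28,17],[30,20],[48,16],[50,0]]
[[8,9],[28,17],[30,20],[48,16],[50,0]]
[[8,9],[28,17],[30,20],[48,16],[50,0]]
[[8,9],[28,17],[30,20],[48,17],[49,16],[50,0]]
[[8,9],[28,17],[30,20],[48,17],[49,16],[50,0]]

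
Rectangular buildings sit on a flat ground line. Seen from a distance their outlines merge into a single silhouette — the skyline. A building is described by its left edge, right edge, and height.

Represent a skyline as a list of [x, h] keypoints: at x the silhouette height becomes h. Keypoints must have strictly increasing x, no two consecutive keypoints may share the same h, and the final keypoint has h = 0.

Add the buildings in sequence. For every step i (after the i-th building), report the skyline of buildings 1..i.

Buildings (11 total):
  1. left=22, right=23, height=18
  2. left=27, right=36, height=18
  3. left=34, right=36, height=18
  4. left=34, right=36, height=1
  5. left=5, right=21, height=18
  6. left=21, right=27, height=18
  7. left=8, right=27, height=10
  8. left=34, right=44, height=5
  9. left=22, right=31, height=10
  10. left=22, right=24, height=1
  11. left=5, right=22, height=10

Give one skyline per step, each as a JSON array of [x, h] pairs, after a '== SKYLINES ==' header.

== SKYLINES ==
[[22,18],[23,0]]
[[22,18],[23,0],[27,18],[36,0]]
[[22,18],[23,0],[27,18],[36,0]]
[[22,18],[23,0],[27,18],[36,0]]
[[5,18],[21,0],[22,18],[23,0],[27,18],[36,0]]
[[5,18],[36,0]]
[[5,18],[36,0]]
[[5,18],[36,5],[44,0]]
[[5,18],[36,5],[44,0]]
[[5,18],[36,5],[44,0]]
[[5,18],[36,5],[44,0]]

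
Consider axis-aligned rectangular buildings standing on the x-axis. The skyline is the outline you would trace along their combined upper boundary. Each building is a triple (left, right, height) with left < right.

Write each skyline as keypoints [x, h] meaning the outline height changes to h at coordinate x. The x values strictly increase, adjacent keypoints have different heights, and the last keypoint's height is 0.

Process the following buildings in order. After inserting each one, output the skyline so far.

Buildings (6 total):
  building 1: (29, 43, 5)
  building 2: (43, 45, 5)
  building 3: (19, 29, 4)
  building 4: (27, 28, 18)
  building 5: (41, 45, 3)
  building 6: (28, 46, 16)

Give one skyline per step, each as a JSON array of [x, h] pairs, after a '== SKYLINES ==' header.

== SKYLINES ==
[[29,5],[43,0]]
[[29,5],[45,0]]
[[19,4],[29,5],[45,0]]
[[19,4],[27,18],[28,4],[29,5],[45,0]]
[[19,4],[27,18],[28,4],[29,5],[45,0]]
[[19,4],[27,18],[28,16],[46,0]]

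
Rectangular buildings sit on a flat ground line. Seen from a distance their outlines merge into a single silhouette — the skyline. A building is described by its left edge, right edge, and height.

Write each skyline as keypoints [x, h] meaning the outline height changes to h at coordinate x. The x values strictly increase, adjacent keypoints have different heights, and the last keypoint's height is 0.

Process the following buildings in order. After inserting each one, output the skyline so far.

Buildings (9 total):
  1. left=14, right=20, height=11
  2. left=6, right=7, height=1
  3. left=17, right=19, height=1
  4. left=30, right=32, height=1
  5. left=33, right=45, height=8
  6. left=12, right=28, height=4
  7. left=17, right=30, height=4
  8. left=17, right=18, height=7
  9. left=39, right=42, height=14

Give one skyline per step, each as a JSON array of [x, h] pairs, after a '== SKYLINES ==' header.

== SKYLINES ==
[[14,11],[20,0]]
[[6,1],[7,0],[14,11],[20,0]]
[[6,1],[7,0],[14,11],[20,0]]
[[6,1],[7,0],[14,11],[20,0],[30,1],[32,0]]
[[6,1],[7,0],[14,11],[20,0],[30,1],[32,0],[33,8],[45,0]]
[[6,1],[7,0],[12,4],[14,11],[20,4],[28,0],[30,1],[32,0],[33,8],[45,0]]
[[6,1],[7,0],[12,4],[14,11],[20,4],[30,1],[32,0],[33,8],[45,0]]
[[6,1],[7,0],[12,4],[14,11],[20,4],[30,1],[32,0],[33,8],[45,0]]
[[6,1],[7,0],[12,4],[14,11],[20,4],[30,1],[32,0],[33,8],[39,14],[42,8],[45,0]]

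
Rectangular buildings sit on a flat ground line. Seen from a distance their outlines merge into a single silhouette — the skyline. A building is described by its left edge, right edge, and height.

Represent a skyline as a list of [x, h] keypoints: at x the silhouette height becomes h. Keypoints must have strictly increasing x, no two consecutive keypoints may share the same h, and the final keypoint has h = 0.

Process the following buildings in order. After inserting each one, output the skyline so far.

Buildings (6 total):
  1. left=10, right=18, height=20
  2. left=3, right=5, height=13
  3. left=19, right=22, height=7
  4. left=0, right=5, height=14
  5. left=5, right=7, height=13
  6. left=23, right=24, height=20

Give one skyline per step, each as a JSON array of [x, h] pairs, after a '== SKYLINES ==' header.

== SKYLINES ==
[[10,20],[18,0]]
[[3,13],[5,0],[10,20],[18,0]]
[[3,13],[5,0],[10,20],[18,0],[19,7],[22,0]]
[[0,14],[5,0],[10,20],[18,0],[19,7],[22,0]]
[[0,14],[5,13],[7,0],[10,20],[18,0],[19,7],[22,0]]
[[0,14],[5,13],[7,0],[10,20],[18,0],[19,7],[22,0],[23,20],[24,0]]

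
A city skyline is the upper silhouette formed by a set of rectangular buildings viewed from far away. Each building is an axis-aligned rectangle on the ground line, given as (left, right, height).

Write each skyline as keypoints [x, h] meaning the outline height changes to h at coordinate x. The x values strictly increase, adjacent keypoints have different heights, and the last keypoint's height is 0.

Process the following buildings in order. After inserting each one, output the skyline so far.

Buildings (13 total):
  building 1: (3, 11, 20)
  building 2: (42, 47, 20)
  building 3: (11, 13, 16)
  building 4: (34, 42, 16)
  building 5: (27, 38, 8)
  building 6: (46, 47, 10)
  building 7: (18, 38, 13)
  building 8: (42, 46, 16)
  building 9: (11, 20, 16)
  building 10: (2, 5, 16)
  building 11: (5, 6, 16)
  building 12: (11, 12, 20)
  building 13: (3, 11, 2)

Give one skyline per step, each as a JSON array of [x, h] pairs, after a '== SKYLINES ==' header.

== SKYLINES ==
[[3,20],[11,0]]
[[3,20],[11,0],[42,20],[47,0]]
[[3,20],[11,16],[13,0],[42,20],[47,0]]
[[3,20],[11,16],[13,0],[34,16],[42,20],[47,0]]
[[3,20],[11,16],[13,0],[27,8],[34,16],[42,20],[47,0]]
[[3,20],[11,16],[13,0],[27,8],[34,16],[42,20],[47,0]]
[[3,20],[11,16],[13,0],[18,13],[34,16],[42,20],[47,0]]
[[3,20],[11,16],[13,0],[18,13],[34,16],[42,20],[47,0]]
[[3,20],[11,16],[20,13],[34,16],[42,20],[47,0]]
[[2,16],[3,20],[11,16],[20,13],[34,16],[42,20],[47,0]]
[[2,16],[3,20],[11,16],[20,13],[34,16],[42,20],[47,0]]
[[2,16],[3,20],[12,16],[20,13],[34,16],[42,20],[47,0]]
[[2,16],[3,20],[12,16],[20,13],[34,16],[42,20],[47,0]]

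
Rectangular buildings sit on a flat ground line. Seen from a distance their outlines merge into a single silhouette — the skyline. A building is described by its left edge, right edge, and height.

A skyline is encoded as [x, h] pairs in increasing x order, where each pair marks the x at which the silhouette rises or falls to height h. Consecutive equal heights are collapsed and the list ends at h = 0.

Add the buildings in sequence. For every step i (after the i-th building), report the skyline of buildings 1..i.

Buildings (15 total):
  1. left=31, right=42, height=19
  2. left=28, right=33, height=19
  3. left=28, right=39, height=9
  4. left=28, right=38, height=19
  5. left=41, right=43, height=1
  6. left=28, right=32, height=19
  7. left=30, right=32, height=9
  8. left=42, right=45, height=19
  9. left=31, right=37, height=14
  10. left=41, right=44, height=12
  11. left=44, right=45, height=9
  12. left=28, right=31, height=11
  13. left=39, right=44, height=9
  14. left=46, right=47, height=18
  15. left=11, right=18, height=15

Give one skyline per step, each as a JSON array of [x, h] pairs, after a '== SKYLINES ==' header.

== SKYLINES ==
[[31,19],[42,0]]
[[28,19],[42,0]]
[[28,19],[42,0]]
[[28,19],[42,0]]
[[28,19],[42,1],[43,0]]
[[28,19],[42,1],[43,0]]
[[28,19],[42,1],[43,0]]
[[28,19],[45,0]]
[[28,19],[45,0]]
[[28,19],[45,0]]
[[28,19],[45,0]]
[[28,19],[45,0]]
[[28,19],[45,0]]
[[28,19],[45,0],[46,18],[47,0]]
[[11,15],[18,0],[28,19],[45,0],[46,18],[47,0]]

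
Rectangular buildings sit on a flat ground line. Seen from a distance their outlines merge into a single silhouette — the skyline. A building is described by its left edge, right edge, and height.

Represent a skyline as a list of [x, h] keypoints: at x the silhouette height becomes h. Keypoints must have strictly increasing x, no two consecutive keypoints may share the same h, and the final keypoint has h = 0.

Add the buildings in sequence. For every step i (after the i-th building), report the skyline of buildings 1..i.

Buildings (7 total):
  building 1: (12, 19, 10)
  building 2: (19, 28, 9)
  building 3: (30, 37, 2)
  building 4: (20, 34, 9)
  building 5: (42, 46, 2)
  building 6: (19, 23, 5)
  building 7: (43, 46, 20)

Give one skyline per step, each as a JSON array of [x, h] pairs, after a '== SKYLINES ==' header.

== SKYLINES ==
[[12,10],[19,0]]
[[12,10],[19,9],[28,0]]
[[12,10],[19,9],[28,0],[30,2],[37,0]]
[[12,10],[19,9],[34,2],[37,0]]
[[12,10],[19,9],[34,2],[37,0],[42,2],[46,0]]
[[12,10],[19,9],[34,2],[37,0],[42,2],[46,0]]
[[12,10],[19,9],[34,2],[37,0],[42,2],[43,20],[46,0]]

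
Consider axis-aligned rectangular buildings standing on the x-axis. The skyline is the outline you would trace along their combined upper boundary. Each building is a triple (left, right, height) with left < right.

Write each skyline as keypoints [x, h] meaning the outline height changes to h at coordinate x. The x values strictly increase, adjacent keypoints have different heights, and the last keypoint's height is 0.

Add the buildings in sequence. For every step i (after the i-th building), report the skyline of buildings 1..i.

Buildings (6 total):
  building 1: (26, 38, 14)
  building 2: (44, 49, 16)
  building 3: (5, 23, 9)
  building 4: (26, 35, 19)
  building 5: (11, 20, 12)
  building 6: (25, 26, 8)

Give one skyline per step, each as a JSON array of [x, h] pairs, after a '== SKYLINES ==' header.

== SKYLINES ==
[[26,14],[38,0]]
[[26,14],[38,0],[44,16],[49,0]]
[[5,9],[23,0],[26,14],[38,0],[44,16],[49,0]]
[[5,9],[23,0],[26,19],[35,14],[38,0],[44,16],[49,0]]
[[5,9],[11,12],[20,9],[23,0],[26,19],[35,14],[38,0],[44,16],[49,0]]
[[5,9],[11,12],[20,9],[23,0],[25,8],[26,19],[35,14],[38,0],[44,16],[49,0]]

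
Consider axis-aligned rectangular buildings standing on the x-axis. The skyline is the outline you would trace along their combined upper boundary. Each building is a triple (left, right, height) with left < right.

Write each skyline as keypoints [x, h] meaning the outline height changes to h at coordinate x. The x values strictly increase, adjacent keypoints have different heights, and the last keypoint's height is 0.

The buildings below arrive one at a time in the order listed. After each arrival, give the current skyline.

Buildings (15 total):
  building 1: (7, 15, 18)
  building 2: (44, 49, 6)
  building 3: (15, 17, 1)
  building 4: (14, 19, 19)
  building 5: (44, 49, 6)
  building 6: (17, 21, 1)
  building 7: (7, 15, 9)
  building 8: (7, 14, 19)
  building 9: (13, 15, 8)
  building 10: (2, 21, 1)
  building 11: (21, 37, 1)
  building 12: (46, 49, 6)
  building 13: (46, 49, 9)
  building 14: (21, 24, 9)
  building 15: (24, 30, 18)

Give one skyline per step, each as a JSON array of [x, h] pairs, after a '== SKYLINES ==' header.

== SKYLINES ==
[[7,18],[15,0]]
[[7,18],[15,0],[44,6],[49,0]]
[[7,18],[15,1],[17,0],[44,6],[49,0]]
[[7,18],[14,19],[19,0],[44,6],[49,0]]
[[7,18],[14,19],[19,0],[44,6],[49,0]]
[[7,18],[14,19],[19,1],[21,0],[44,6],[49,0]]
[[7,18],[14,19],[19,1],[21,0],[44,6],[49,0]]
[[7,19],[19,1],[21,0],[44,6],[49,0]]
[[7,19],[19,1],[21,0],[44,6],[49,0]]
[[2,1],[7,19],[19,1],[21,0],[44,6],[49,0]]
[[2,1],[7,19],[19,1],[37,0],[44,6],[49,0]]
[[2,1],[7,19],[19,1],[37,0],[44,6],[49,0]]
[[2,1],[7,19],[19,1],[37,0],[44,6],[46,9],[49,0]]
[[2,1],[7,19],[19,1],[21,9],[24,1],[37,0],[44,6],[46,9],[49,0]]
[[2,1],[7,19],[19,1],[21,9],[24,18],[30,1],[37,0],[44,6],[46,9],[49,0]]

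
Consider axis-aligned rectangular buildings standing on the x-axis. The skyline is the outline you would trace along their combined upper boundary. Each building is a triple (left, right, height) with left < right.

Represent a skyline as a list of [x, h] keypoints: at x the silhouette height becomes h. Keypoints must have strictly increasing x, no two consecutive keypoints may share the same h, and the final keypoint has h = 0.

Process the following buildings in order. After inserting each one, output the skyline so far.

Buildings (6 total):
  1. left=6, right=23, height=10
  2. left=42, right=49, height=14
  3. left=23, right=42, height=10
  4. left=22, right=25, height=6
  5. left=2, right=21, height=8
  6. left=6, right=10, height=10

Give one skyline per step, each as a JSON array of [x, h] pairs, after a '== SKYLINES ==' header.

== SKYLINES ==
[[6,10],[23,0]]
[[6,10],[23,0],[42,14],[49,0]]
[[6,10],[42,14],[49,0]]
[[6,10],[42,14],[49,0]]
[[2,8],[6,10],[42,14],[49,0]]
[[2,8],[6,10],[42,14],[49,0]]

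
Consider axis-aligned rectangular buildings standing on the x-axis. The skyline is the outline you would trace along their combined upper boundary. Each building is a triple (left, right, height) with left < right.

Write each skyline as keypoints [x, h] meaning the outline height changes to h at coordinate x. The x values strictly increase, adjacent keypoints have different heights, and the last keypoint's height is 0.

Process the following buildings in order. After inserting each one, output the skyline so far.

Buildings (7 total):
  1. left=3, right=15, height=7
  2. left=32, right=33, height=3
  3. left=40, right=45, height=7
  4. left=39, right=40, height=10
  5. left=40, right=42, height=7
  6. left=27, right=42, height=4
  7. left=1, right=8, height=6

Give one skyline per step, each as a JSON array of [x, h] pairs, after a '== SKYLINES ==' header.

== SKYLINES ==
[[3,7],[15,0]]
[[3,7],[15,0],[32,3],[33,0]]
[[3,7],[15,0],[32,3],[33,0],[40,7],[45,0]]
[[3,7],[15,0],[32,3],[33,0],[39,10],[40,7],[45,0]]
[[3,7],[15,0],[32,3],[33,0],[39,10],[40,7],[45,0]]
[[3,7],[15,0],[27,4],[39,10],[40,7],[45,0]]
[[1,6],[3,7],[15,0],[27,4],[39,10],[40,7],[45,0]]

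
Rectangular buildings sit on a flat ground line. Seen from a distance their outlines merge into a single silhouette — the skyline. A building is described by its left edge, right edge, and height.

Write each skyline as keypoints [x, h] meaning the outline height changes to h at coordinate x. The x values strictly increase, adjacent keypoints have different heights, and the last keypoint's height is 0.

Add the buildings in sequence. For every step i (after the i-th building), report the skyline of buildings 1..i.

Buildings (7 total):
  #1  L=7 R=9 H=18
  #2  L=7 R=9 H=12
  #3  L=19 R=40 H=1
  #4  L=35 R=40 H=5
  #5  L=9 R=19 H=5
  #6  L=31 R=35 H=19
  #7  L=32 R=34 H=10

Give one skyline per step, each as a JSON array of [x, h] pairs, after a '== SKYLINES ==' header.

== SKYLINES ==
[[7,18],[9,0]]
[[7,18],[9,0]]
[[7,18],[9,0],[19,1],[40,0]]
[[7,18],[9,0],[19,1],[35,5],[40,0]]
[[7,18],[9,5],[19,1],[35,5],[40,0]]
[[7,18],[9,5],[19,1],[31,19],[35,5],[40,0]]
[[7,18],[9,5],[19,1],[31,19],[35,5],[40,0]]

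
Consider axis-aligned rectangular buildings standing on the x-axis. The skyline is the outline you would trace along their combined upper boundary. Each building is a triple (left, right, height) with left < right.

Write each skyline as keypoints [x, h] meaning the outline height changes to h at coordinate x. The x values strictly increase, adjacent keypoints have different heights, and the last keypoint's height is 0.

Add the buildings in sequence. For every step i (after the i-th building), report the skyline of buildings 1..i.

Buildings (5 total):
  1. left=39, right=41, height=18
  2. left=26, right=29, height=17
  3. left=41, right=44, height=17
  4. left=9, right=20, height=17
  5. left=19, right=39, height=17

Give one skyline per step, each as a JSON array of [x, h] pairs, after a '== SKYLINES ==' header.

== SKYLINES ==
[[39,18],[41,0]]
[[26,17],[29,0],[39,18],[41,0]]
[[26,17],[29,0],[39,18],[41,17],[44,0]]
[[9,17],[20,0],[26,17],[29,0],[39,18],[41,17],[44,0]]
[[9,17],[39,18],[41,17],[44,0]]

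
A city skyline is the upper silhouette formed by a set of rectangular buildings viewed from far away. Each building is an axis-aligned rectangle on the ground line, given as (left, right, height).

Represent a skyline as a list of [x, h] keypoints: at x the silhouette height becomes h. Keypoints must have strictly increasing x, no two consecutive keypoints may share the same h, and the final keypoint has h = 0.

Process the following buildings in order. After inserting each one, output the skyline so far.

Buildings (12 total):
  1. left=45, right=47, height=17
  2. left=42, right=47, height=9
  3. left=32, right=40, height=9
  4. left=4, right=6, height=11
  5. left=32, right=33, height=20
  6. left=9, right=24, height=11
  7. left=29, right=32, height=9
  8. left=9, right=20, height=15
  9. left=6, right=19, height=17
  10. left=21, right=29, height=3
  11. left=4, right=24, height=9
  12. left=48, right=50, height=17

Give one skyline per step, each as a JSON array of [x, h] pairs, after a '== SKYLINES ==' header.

== SKYLINES ==
[[45,17],[47,0]]
[[42,9],[45,17],[47,0]]
[[32,9],[40,0],[42,9],[45,17],[47,0]]
[[4,11],[6,0],[32,9],[40,0],[42,9],[45,17],[47,0]]
[[4,11],[6,0],[32,20],[33,9],[40,0],[42,9],[45,17],[47,0]]
[[4,11],[6,0],[9,11],[24,0],[32,20],[33,9],[40,0],[42,9],[45,17],[47,0]]
[[4,11],[6,0],[9,11],[24,0],[29,9],[32,20],[33,9],[40,0],[42,9],[45,17],[47,0]]
[[4,11],[6,0],[9,15],[20,11],[24,0],[29,9],[32,20],[33,9],[40,0],[42,9],[45,17],[47,0]]
[[4,11],[6,17],[19,15],[20,11],[24,0],[29,9],[32,20],[33,9],[40,0],[42,9],[45,17],[47,0]]
[[4,11],[6,17],[19,15],[20,11],[24,3],[29,9],[32,20],[33,9],[40,0],[42,9],[45,17],[47,0]]
[[4,11],[6,17],[19,15],[20,11],[24,3],[29,9],[32,20],[33,9],[40,0],[42,9],[45,17],[47,0]]
[[4,11],[6,17],[19,15],[20,11],[24,3],[29,9],[32,20],[33,9],[40,0],[42,9],[45,17],[47,0],[48,17],[50,0]]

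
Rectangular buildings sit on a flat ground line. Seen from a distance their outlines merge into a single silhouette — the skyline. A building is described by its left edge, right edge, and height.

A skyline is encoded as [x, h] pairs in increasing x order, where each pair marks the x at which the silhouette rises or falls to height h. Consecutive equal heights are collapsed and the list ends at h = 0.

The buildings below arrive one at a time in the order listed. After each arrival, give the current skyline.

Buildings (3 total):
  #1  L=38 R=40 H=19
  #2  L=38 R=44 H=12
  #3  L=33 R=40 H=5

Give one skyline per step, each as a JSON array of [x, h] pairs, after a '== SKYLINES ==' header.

== SKYLINES ==
[[38,19],[40,0]]
[[38,19],[40,12],[44,0]]
[[33,5],[38,19],[40,12],[44,0]]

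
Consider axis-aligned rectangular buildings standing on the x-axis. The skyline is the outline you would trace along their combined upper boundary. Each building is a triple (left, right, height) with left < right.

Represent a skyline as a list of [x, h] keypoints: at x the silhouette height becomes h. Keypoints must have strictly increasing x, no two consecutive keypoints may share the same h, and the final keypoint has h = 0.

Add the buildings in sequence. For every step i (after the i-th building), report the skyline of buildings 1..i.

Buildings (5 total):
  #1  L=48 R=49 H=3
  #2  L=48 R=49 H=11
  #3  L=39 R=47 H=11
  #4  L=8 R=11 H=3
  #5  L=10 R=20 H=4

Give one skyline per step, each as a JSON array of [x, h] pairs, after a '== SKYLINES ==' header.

== SKYLINES ==
[[48,3],[49,0]]
[[48,11],[49,0]]
[[39,11],[47,0],[48,11],[49,0]]
[[8,3],[11,0],[39,11],[47,0],[48,11],[49,0]]
[[8,3],[10,4],[20,0],[39,11],[47,0],[48,11],[49,0]]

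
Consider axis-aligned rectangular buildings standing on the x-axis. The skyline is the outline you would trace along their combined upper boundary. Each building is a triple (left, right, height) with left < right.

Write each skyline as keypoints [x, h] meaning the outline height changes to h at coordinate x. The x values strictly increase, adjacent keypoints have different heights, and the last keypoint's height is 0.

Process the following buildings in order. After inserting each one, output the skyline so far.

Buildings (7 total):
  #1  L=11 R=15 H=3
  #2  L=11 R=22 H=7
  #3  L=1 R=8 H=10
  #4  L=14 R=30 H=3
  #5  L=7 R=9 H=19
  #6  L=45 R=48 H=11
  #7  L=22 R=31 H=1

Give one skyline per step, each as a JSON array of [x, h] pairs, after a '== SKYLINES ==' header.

== SKYLINES ==
[[11,3],[15,0]]
[[11,7],[22,0]]
[[1,10],[8,0],[11,7],[22,0]]
[[1,10],[8,0],[11,7],[22,3],[30,0]]
[[1,10],[7,19],[9,0],[11,7],[22,3],[30,0]]
[[1,10],[7,19],[9,0],[11,7],[22,3],[30,0],[45,11],[48,0]]
[[1,10],[7,19],[9,0],[11,7],[22,3],[30,1],[31,0],[45,11],[48,0]]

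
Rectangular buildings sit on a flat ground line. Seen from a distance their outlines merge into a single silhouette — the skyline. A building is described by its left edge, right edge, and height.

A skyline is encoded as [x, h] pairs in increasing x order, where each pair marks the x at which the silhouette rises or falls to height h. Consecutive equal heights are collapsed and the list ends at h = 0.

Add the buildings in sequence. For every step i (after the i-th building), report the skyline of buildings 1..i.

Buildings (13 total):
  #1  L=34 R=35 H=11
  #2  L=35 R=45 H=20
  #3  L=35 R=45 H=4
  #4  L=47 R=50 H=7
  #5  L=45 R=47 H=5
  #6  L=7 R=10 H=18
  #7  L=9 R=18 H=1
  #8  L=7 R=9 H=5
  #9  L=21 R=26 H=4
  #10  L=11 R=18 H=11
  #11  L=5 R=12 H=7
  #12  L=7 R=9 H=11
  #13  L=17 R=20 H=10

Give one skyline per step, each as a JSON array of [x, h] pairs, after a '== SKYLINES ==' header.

== SKYLINES ==
[[34,11],[35,0]]
[[34,11],[35,20],[45,0]]
[[34,11],[35,20],[45,0]]
[[34,11],[35,20],[45,0],[47,7],[50,0]]
[[34,11],[35,20],[45,5],[47,7],[50,0]]
[[7,18],[10,0],[34,11],[35,20],[45,5],[47,7],[50,0]]
[[7,18],[10,1],[18,0],[34,11],[35,20],[45,5],[47,7],[50,0]]
[[7,18],[10,1],[18,0],[34,11],[35,20],[45,5],[47,7],[50,0]]
[[7,18],[10,1],[18,0],[21,4],[26,0],[34,11],[35,20],[45,5],[47,7],[50,0]]
[[7,18],[10,1],[11,11],[18,0],[21,4],[26,0],[34,11],[35,20],[45,5],[47,7],[50,0]]
[[5,7],[7,18],[10,7],[11,11],[18,0],[21,4],[26,0],[34,11],[35,20],[45,5],[47,7],[50,0]]
[[5,7],[7,18],[10,7],[11,11],[18,0],[21,4],[26,0],[34,11],[35,20],[45,5],[47,7],[50,0]]
[[5,7],[7,18],[10,7],[11,11],[18,10],[20,0],[21,4],[26,0],[34,11],[35,20],[45,5],[47,7],[50,0]]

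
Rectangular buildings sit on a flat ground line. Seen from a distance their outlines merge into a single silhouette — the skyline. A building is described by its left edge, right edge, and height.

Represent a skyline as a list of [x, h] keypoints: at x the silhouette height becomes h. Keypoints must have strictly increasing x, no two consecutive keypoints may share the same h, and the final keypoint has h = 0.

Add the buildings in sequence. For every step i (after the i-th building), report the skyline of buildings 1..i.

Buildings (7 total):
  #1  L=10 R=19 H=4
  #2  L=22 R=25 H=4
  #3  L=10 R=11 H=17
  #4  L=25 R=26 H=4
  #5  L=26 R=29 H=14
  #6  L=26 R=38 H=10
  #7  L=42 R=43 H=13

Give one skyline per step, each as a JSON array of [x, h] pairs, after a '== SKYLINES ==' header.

== SKYLINES ==
[[10,4],[19,0]]
[[10,4],[19,0],[22,4],[25,0]]
[[10,17],[11,4],[19,0],[22,4],[25,0]]
[[10,17],[11,4],[19,0],[22,4],[26,0]]
[[10,17],[11,4],[19,0],[22,4],[26,14],[29,0]]
[[10,17],[11,4],[19,0],[22,4],[26,14],[29,10],[38,0]]
[[10,17],[11,4],[19,0],[22,4],[26,14],[29,10],[38,0],[42,13],[43,0]]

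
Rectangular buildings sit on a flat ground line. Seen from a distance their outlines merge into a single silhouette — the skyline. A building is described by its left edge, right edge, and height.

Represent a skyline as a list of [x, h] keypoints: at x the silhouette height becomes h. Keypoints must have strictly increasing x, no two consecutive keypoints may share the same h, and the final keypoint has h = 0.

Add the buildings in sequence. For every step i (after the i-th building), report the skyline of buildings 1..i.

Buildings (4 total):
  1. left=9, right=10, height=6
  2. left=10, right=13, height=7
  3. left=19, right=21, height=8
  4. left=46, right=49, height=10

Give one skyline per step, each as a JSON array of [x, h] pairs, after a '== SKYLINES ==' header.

== SKYLINES ==
[[9,6],[10,0]]
[[9,6],[10,7],[13,0]]
[[9,6],[10,7],[13,0],[19,8],[21,0]]
[[9,6],[10,7],[13,0],[19,8],[21,0],[46,10],[49,0]]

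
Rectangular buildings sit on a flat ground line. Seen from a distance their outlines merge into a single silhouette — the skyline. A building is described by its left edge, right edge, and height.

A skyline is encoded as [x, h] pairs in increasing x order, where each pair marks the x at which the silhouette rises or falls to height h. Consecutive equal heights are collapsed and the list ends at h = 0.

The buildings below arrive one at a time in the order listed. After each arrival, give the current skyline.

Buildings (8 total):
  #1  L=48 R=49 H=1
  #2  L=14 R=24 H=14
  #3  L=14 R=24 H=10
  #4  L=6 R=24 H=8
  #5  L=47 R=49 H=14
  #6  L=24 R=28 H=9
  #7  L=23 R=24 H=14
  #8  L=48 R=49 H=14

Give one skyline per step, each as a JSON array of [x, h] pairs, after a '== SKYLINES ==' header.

== SKYLINES ==
[[48,1],[49,0]]
[[14,14],[24,0],[48,1],[49,0]]
[[14,14],[24,0],[48,1],[49,0]]
[[6,8],[14,14],[24,0],[48,1],[49,0]]
[[6,8],[14,14],[24,0],[47,14],[49,0]]
[[6,8],[14,14],[24,9],[28,0],[47,14],[49,0]]
[[6,8],[14,14],[24,9],[28,0],[47,14],[49,0]]
[[6,8],[14,14],[24,9],[28,0],[47,14],[49,0]]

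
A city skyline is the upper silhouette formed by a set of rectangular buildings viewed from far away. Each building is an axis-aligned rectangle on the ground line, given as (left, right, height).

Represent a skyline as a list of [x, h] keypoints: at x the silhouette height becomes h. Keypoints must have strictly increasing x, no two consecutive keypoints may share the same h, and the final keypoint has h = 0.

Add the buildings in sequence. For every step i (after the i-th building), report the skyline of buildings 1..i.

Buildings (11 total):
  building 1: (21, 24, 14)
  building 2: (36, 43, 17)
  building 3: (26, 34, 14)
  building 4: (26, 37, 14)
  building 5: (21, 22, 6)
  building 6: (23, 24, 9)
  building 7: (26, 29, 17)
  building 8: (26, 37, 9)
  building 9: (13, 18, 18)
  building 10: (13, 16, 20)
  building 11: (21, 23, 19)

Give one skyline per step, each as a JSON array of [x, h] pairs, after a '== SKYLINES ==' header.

== SKYLINES ==
[[21,14],[24,0]]
[[21,14],[24,0],[36,17],[43,0]]
[[21,14],[24,0],[26,14],[34,0],[36,17],[43,0]]
[[21,14],[24,0],[26,14],[36,17],[43,0]]
[[21,14],[24,0],[26,14],[36,17],[43,0]]
[[21,14],[24,0],[26,14],[36,17],[43,0]]
[[21,14],[24,0],[26,17],[29,14],[36,17],[43,0]]
[[21,14],[24,0],[26,17],[29,14],[36,17],[43,0]]
[[13,18],[18,0],[21,14],[24,0],[26,17],[29,14],[36,17],[43,0]]
[[13,20],[16,18],[18,0],[21,14],[24,0],[26,17],[29,14],[36,17],[43,0]]
[[13,20],[16,18],[18,0],[21,19],[23,14],[24,0],[26,17],[29,14],[36,17],[43,0]]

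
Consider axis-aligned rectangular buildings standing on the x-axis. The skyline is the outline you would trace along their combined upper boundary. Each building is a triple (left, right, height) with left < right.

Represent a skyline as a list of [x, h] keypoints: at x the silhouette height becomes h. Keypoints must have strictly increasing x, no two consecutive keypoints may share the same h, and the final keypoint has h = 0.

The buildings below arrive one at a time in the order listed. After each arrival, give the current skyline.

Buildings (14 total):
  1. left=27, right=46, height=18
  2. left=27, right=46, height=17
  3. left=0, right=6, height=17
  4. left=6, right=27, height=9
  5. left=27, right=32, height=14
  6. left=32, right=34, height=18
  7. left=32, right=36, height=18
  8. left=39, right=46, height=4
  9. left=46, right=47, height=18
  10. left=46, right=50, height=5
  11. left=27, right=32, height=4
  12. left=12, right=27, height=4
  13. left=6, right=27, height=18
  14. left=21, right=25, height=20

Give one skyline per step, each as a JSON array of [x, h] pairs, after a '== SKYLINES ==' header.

== SKYLINES ==
[[27,18],[46,0]]
[[27,18],[46,0]]
[[0,17],[6,0],[27,18],[46,0]]
[[0,17],[6,9],[27,18],[46,0]]
[[0,17],[6,9],[27,18],[46,0]]
[[0,17],[6,9],[27,18],[46,0]]
[[0,17],[6,9],[27,18],[46,0]]
[[0,17],[6,9],[27,18],[46,0]]
[[0,17],[6,9],[27,18],[47,0]]
[[0,17],[6,9],[27,18],[47,5],[50,0]]
[[0,17],[6,9],[27,18],[47,5],[50,0]]
[[0,17],[6,9],[27,18],[47,5],[50,0]]
[[0,17],[6,18],[47,5],[50,0]]
[[0,17],[6,18],[21,20],[25,18],[47,5],[50,0]]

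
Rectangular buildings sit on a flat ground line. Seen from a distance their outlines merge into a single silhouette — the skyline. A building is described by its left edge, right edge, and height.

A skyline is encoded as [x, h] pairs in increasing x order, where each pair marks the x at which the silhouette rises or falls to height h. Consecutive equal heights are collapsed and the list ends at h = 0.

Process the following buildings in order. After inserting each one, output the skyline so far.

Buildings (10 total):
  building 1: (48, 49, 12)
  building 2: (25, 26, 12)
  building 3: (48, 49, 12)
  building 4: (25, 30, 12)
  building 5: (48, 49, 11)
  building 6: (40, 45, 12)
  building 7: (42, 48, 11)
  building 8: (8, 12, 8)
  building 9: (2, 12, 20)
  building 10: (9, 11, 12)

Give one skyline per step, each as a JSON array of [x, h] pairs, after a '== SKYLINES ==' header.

== SKYLINES ==
[[48,12],[49,0]]
[[25,12],[26,0],[48,12],[49,0]]
[[25,12],[26,0],[48,12],[49,0]]
[[25,12],[30,0],[48,12],[49,0]]
[[25,12],[30,0],[48,12],[49,0]]
[[25,12],[30,0],[40,12],[45,0],[48,12],[49,0]]
[[25,12],[30,0],[40,12],[45,11],[48,12],[49,0]]
[[8,8],[12,0],[25,12],[30,0],[40,12],[45,11],[48,12],[49,0]]
[[2,20],[12,0],[25,12],[30,0],[40,12],[45,11],[48,12],[49,0]]
[[2,20],[12,0],[25,12],[30,0],[40,12],[45,11],[48,12],[49,0]]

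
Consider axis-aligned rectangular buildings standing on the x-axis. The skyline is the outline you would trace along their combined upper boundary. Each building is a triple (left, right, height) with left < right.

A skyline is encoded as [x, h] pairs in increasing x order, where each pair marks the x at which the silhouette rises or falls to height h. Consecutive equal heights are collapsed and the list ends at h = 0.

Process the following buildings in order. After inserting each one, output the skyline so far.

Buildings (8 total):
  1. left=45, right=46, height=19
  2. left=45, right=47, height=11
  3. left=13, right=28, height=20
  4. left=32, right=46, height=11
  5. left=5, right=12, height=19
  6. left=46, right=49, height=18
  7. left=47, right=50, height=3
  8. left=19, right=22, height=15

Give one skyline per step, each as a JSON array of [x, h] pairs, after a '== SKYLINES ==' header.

== SKYLINES ==
[[45,19],[46,0]]
[[45,19],[46,11],[47,0]]
[[13,20],[28,0],[45,19],[46,11],[47,0]]
[[13,20],[28,0],[32,11],[45,19],[46,11],[47,0]]
[[5,19],[12,0],[13,20],[28,0],[32,11],[45,19],[46,11],[47,0]]
[[5,19],[12,0],[13,20],[28,0],[32,11],[45,19],[46,18],[49,0]]
[[5,19],[12,0],[13,20],[28,0],[32,11],[45,19],[46,18],[49,3],[50,0]]
[[5,19],[12,0],[13,20],[28,0],[32,11],[45,19],[46,18],[49,3],[50,0]]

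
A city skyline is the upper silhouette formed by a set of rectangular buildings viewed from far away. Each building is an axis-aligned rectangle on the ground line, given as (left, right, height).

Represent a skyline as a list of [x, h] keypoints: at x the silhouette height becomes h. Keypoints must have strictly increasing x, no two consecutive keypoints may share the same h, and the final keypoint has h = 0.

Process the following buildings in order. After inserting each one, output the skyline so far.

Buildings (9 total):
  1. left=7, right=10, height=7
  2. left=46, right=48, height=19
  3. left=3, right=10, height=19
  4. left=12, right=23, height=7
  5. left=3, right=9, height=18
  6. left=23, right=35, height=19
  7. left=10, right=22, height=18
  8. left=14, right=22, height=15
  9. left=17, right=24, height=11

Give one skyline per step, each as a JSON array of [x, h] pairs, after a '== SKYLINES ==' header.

== SKYLINES ==
[[7,7],[10,0]]
[[7,7],[10,0],[46,19],[48,0]]
[[3,19],[10,0],[46,19],[48,0]]
[[3,19],[10,0],[12,7],[23,0],[46,19],[48,0]]
[[3,19],[10,0],[12,7],[23,0],[46,19],[48,0]]
[[3,19],[10,0],[12,7],[23,19],[35,0],[46,19],[48,0]]
[[3,19],[10,18],[22,7],[23,19],[35,0],[46,19],[48,0]]
[[3,19],[10,18],[22,7],[23,19],[35,0],[46,19],[48,0]]
[[3,19],[10,18],[22,11],[23,19],[35,0],[46,19],[48,0]]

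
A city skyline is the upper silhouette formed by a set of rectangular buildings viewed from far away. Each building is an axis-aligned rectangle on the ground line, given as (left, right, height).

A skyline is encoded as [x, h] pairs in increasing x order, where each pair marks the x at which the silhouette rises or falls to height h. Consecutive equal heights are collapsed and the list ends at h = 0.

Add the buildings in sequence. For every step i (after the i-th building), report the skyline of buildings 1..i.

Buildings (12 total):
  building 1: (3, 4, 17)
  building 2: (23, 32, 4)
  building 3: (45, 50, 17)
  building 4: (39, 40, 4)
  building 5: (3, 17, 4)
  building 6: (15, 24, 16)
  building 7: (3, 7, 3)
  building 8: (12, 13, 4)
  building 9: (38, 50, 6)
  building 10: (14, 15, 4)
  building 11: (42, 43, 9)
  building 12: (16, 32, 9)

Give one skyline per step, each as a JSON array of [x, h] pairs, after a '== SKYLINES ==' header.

== SKYLINES ==
[[3,17],[4,0]]
[[3,17],[4,0],[23,4],[32,0]]
[[3,17],[4,0],[23,4],[32,0],[45,17],[50,0]]
[[3,17],[4,0],[23,4],[32,0],[39,4],[40,0],[45,17],[50,0]]
[[3,17],[4,4],[17,0],[23,4],[32,0],[39,4],[40,0],[45,17],[50,0]]
[[3,17],[4,4],[15,16],[24,4],[32,0],[39,4],[40,0],[45,17],[50,0]]
[[3,17],[4,4],[15,16],[24,4],[32,0],[39,4],[40,0],[45,17],[50,0]]
[[3,17],[4,4],[15,16],[24,4],[32,0],[39,4],[40,0],[45,17],[50,0]]
[[3,17],[4,4],[15,16],[24,4],[32,0],[38,6],[45,17],[50,0]]
[[3,17],[4,4],[15,16],[24,4],[32,0],[38,6],[45,17],[50,0]]
[[3,17],[4,4],[15,16],[24,4],[32,0],[38,6],[42,9],[43,6],[45,17],[50,0]]
[[3,17],[4,4],[15,16],[24,9],[32,0],[38,6],[42,9],[43,6],[45,17],[50,0]]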